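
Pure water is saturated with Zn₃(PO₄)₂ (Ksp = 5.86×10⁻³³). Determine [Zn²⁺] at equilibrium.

Zn₃(PO₄)₂(s) ⇌ 3 Zn²⁺(aq) + 2 PO₄³⁻(aq)
Call the molar solubility s, so that [Zn²⁺] = 3s and [PO₄³⁻] = 2s.
Ksp = [Zn²⁺]^3[PO₄³⁻]^2 = (3s)^3 · (2s)^2 = 108s^5 = 5.86×10⁻³³
s = 1.40×10⁻⁷ M
[Zn²⁺] = 3s = 4.21×10⁻⁷ M

4.21×10⁻⁷ M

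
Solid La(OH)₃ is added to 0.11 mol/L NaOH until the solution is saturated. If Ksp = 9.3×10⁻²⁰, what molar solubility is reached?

7.0×10⁻¹⁷ M

La(OH)₃(s) ⇌ La³⁺(aq) + 3 OH⁻(aq)
OH⁻ is already present at 0.11 mol/L. If s mol/L of La(OH)₃ dissolves, [La³⁺] = s while [OH⁻] ≈ 0.11 mol/L.
Ksp = [La³⁺][OH⁻]^3 = s(0.11)^3
s = 9.3×10⁻²⁰ / (0.11)^3 = 7.0×10⁻¹⁷
s = 7.0×10⁻¹⁷ mol/L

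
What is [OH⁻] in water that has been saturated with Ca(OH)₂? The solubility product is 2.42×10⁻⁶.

Ca(OH)₂(s) ⇌ Ca²⁺(aq) + 2 OH⁻(aq)
Let s be the molar solubility. Then [Ca²⁺] = s and [OH⁻] = 2s.
Ksp = [Ca²⁺][OH⁻]^2 = s · (2s)^2 = 4s^3 = 2.42×10⁻⁶
s = 8.46×10⁻³ M
[OH⁻] = 2s = 1.69×10⁻² M

1.69×10⁻² M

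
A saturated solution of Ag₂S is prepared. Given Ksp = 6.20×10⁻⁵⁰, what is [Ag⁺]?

4.99×10⁻¹⁷ M

Ag₂S(s) ⇌ 2 Ag⁺(aq) + S²⁻(aq)
If s mol/L of Ag₂S dissolves, [Ag⁺] = 2s and [S²⁻] = s.
Ksp = [Ag⁺]^2[S²⁻] = (2s)^2 · s = 4s^3 = 6.20×10⁻⁵⁰
s = 2.49×10⁻¹⁷ M
[Ag⁺] = 2s = 4.99×10⁻¹⁷ M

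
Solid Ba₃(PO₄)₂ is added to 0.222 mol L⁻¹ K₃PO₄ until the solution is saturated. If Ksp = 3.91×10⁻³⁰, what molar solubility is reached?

Ba₃(PO₄)₂(s) ⇌ 3 Ba²⁺(aq) + 2 PO₄³⁻(aq)
The solution already contains PO₄³⁻ at 0.222 mol L⁻¹. Let s be the molar solubility of Ba₃(PO₄)₂.
[PO₄³⁻] ≈ 0.222 mol L⁻¹ (common ion dominates); [Ba²⁺] = 3s.
Ksp = [Ba²⁺]^3[PO₄³⁻]^2 = (3s)^3(0.222)^2
(3s)^3 = 3.91×10⁻³⁰ / (0.222)^2 = 7.93×10⁻²⁹
s = 1.43×10⁻¹⁰ mol L⁻¹

1.43×10⁻¹⁰ M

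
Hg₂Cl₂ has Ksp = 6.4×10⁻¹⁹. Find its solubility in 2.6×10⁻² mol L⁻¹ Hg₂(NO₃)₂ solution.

Hg₂Cl₂(s) ⇌ Hg₂²⁺(aq) + 2 Cl⁻(aq)
With Hg₂²⁺ already at 2.6×10⁻² mol L⁻¹ and s small, take [Hg₂²⁺] ≈ 2.6×10⁻² mol L⁻¹ and [Cl⁻] = 2s.
Ksp = [Hg₂²⁺][Cl⁻]^2 = (2.6×10⁻²)(2s)^2
(2s)^2 = 6.4×10⁻¹⁹ / (2.6×10⁻²) = 2.5×10⁻¹⁷
s = 2.5×10⁻⁹ mol L⁻¹

2.5×10⁻⁹ M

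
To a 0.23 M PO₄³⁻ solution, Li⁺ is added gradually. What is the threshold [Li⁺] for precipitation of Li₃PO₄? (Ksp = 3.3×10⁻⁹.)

2.4×10⁻³ M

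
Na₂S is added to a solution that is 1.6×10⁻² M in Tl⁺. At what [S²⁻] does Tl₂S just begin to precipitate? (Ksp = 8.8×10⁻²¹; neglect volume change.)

Precipitation begins when Q = Ksp.
Tl₂S(s) ⇌ 2 Tl⁺(aq) + S²⁻(aq)
Ksp = [Tl⁺]^2[S²⁻] = [S²⁻](1.6×10⁻²)^2
[S²⁻] = 8.8×10⁻²¹ / (1.6×10⁻²)^2 = 3.4×10⁻¹⁷
[S²⁻] = 3.4×10⁻¹⁷ M

3.4×10⁻¹⁷ M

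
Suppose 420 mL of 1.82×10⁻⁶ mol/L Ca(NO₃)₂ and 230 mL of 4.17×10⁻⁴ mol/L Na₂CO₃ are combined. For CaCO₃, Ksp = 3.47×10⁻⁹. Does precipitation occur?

No

Total volume after mixing = 420 + 230 = 650 mL.
[Ca²⁺] = (1.82×10⁻⁶)(420)/650 = 1.18×10⁻⁶ mol/L
[CO₃²⁻] = (4.17×10⁻⁴)(230)/650 = 1.48×10⁻⁴ mol/L
Q = [Ca²⁺][CO₃²⁻] = 1.74×10⁻¹⁰
Q = 1.74×10⁻¹⁰ < Ksp = 3.47×10⁻⁹, so the solution is unsaturated and no precipitate forms.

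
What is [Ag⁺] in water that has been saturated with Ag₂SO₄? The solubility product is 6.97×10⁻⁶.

2.41×10⁻² M

Ag₂SO₄(s) ⇌ 2 Ag⁺(aq) + SO₄²⁻(aq)
Let s be the molar solubility. Then [Ag⁺] = 2s and [SO₄²⁻] = s.
Ksp = [Ag⁺]^2[SO₄²⁻] = (2s)^2 · s = 4s^3 = 6.97×10⁻⁶
s = 1.20×10⁻² M
[Ag⁺] = 2s = 2.41×10⁻² M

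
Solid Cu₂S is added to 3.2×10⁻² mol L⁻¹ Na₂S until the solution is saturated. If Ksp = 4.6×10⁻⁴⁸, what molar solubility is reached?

Cu₂S(s) ⇌ 2 Cu⁺(aq) + S²⁻(aq)
The solution already contains S²⁻ at 3.2×10⁻² mol L⁻¹. Let s be the molar solubility of Cu₂S.
[S²⁻] ≈ 3.2×10⁻² mol L⁻¹ (common ion dominates); [Cu⁺] = 2s.
Ksp = [Cu⁺]^2[S²⁻] = (2s)^2(3.2×10⁻²)
(2s)^2 = 4.6×10⁻⁴⁸ / (3.2×10⁻²) = 1.4×10⁻⁴⁶
s = 6.0×10⁻²⁴ mol L⁻¹

6.0×10⁻²⁴ M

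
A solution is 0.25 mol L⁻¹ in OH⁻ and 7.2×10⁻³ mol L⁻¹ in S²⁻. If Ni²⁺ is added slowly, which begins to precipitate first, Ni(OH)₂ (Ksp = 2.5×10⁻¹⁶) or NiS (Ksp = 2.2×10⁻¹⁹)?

Precipitation of each salt begins when its ion product equals Ksp.
For Ni(OH)₂: [Ni²⁺] = (Ksp/[OH⁻]^2) = 4.0×10⁻¹⁵ mol L⁻¹
For NiS: [Ni²⁺] = (Ksp/[S²⁻]) = 3.1×10⁻¹⁷ mol L⁻¹
Since NiS needs less Ni²⁺ to reach saturation, it precipitates first.

NiS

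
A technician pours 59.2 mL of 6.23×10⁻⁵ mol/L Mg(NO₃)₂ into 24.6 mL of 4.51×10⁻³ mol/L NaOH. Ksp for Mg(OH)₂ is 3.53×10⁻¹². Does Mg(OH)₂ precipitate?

Yes

Total volume after mixing = 59.2 + 24.6 = 83.8 mL.
[Mg²⁺] = (6.23×10⁻⁵)(59.2)/83.8 = 4.40×10⁻⁵ mol/L
[OH⁻] = (4.51×10⁻³)(24.6)/83.8 = 1.32×10⁻³ mol/L
Q = [Mg²⁺][OH⁻]^2 = 7.71×10⁻¹¹
Because Q > Ksp (7.71×10⁻¹¹ vs 3.53×10⁻¹²), a precipitate of Mg(OH)₂ forms.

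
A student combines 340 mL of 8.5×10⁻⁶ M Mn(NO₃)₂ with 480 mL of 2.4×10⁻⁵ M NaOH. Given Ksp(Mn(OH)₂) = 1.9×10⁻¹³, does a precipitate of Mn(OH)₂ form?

The combined volume is 820 mL.
[Mn²⁺] = (8.5×10⁻⁶)(340)/820 = 3.5×10⁻⁶ M
[OH⁻] = (2.4×10⁻⁵)(480)/820 = 1.4×10⁻⁵ M
Q = [Mn²⁺][OH⁻]^2 = 7.0×10⁻¹⁶
Q = 7.0×10⁻¹⁶ < Ksp = 1.9×10⁻¹³, so the solution is unsaturated and no precipitate forms.

No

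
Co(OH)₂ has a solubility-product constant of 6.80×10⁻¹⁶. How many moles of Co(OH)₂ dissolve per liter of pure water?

5.54×10⁻⁶ M

Co(OH)₂(s) ⇌ Co²⁺(aq) + 2 OH⁻(aq)
Let s be the molar solubility. Then [Co²⁺] = s and [OH⁻] = 2s.
Ksp = [Co²⁺][OH⁻]^2 = s · (2s)^2 = 4s^3
4s^3 = 6.80×10⁻¹⁶  ⇒  s^3 = 1.70×10⁻¹⁶
Taking the 3rd root, s = 5.54×10⁻⁶ M.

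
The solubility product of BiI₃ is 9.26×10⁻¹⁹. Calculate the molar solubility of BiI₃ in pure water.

BiI₃(s) ⇌ Bi³⁺(aq) + 3 I⁻(aq)
With molar solubility s: [Bi³⁺] = s, [I⁻] = 3s.
Ksp = [Bi³⁺][I⁻]^3 = s · (3s)^3 = 27s^4
27s^4 = 9.26×10⁻¹⁹  ⇒  s^4 = 3.43×10⁻²⁰
s = (3.43×10⁻²⁰)^(1/4) = 1.36×10⁻⁵ M

1.36×10⁻⁵ M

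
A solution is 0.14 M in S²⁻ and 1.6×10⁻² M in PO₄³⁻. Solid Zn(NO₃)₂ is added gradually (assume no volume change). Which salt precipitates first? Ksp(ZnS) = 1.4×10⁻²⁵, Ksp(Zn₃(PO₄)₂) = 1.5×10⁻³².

Each salt precipitates once Q = Ksp for that salt.
For ZnS: [Zn²⁺] = (Ksp/[S²⁻]) = 1.0×10⁻²⁴ M
For Zn₃(PO₄)₂: [Zn²⁺] = (Ksp/[PO₄³⁻]^2)^(1/3) = 3.9×10⁻¹⁰ M
ZnS requires the lower [Zn²⁺], so it precipitates first.

ZnS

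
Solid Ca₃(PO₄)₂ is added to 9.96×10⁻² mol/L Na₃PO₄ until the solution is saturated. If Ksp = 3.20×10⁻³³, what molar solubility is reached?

Ca₃(PO₄)₂(s) ⇌ 3 Ca²⁺(aq) + 2 PO₄³⁻(aq)
Let s be the solubility of Ca₃(PO₄)₂ here. The common ion gives [PO₄³⁻] ≈ 9.96×10⁻² mol/L, and [Ca²⁺] = 3s.
Ksp = [Ca²⁺]^3[PO₄³⁻]^2 = (3s)^3(9.96×10⁻²)^2
(3s)^3 = 3.20×10⁻³³ / (9.96×10⁻²)^2 = 3.23×10⁻³¹
s = 2.29×10⁻¹¹ mol/L

2.29×10⁻¹¹ M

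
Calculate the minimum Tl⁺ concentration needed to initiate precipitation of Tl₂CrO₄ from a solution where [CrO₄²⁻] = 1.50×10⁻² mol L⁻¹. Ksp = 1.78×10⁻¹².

The threshold for precipitation is Q = Ksp.
Tl₂CrO₄(s) ⇌ 2 Tl⁺(aq) + CrO₄²⁻(aq)
Ksp = [Tl⁺]^2[CrO₄²⁻] = [Tl⁺]^2(1.50×10⁻²)
[Tl⁺]^2 = 1.78×10⁻¹² / (1.50×10⁻²) = 1.19×10⁻¹⁰
[Tl⁺] = 1.09×10⁻⁵ mol L⁻¹

1.09×10⁻⁵ M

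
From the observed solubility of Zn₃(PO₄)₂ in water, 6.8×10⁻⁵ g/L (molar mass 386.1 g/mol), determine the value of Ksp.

Convert to molarity: s = 6.8×10⁻⁵ / 386.1 = 1.761×10⁻⁷ mol/L
Zn₃(PO₄)₂(s) ⇌ 3 Zn²⁺(aq) + 2 PO₄³⁻(aq)
With molar solubility s: [Zn²⁺] = 3s, [PO₄³⁻] = 2s.
Ksp = [Zn²⁺]^3[PO₄³⁻]^2 = (3s)^3 · (2s)^2 = 108s^5
Ksp = 108 × (1.761×10⁻⁷)^5 = 1.8×10⁻³²

Ksp = 1.8×10⁻³²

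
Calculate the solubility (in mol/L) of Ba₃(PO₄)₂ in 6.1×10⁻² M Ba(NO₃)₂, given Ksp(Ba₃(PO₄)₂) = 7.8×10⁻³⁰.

Ba₃(PO₄)₂(s) ⇌ 3 Ba²⁺(aq) + 2 PO₄³⁻(aq)
The solution already contains Ba²⁺ at 6.1×10⁻² M. Let s be the molar solubility of Ba₃(PO₄)₂.
[Ba²⁺] ≈ 6.1×10⁻² M (common ion dominates); [PO₄³⁻] = 2s.
Ksp = [Ba²⁺]^3[PO₄³⁻]^2 = (6.1×10⁻²)^3(2s)^2
(2s)^2 = 7.8×10⁻³⁰ / (6.1×10⁻²)^3 = 3.4×10⁻²⁶
s = 9.3×10⁻¹⁴ M

9.3×10⁻¹⁴ M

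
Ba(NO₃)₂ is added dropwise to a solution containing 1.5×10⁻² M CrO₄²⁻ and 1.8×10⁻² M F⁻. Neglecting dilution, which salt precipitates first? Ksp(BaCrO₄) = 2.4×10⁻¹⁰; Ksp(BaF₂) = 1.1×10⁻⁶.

BaCrO₄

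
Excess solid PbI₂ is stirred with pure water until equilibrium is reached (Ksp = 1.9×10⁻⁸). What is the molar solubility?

1.7×10⁻³ M

PbI₂(s) ⇌ Pb²⁺(aq) + 2 I⁻(aq)
With molar solubility s: [Pb²⁺] = s, [I⁻] = 2s.
Ksp = [Pb²⁺][I⁻]^2 = s · (2s)^2 = 4s^3
4s^3 = 1.9×10⁻⁸  ⇒  s^3 = 4.8×10⁻⁹
s = (4.8×10⁻⁹)^(1/3) = 1.7×10⁻³ mol/L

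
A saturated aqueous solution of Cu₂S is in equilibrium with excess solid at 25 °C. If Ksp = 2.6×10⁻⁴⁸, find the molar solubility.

8.7×10⁻¹⁷ M

Cu₂S(s) ⇌ 2 Cu⁺(aq) + S²⁻(aq)
Let s be the molar solubility. Then [Cu⁺] = 2s and [S²⁻] = s.
Ksp = [Cu⁺]^2[S²⁻] = (2s)^2 · s = 4s^3
4s^3 = 2.6×10⁻⁴⁸  ⇒  s^3 = 6.5×10⁻⁴⁹
Taking the 3rd root, s = 8.7×10⁻¹⁷ M.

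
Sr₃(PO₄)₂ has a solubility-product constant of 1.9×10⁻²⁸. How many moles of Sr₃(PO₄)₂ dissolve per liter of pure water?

Sr₃(PO₄)₂(s) ⇌ 3 Sr²⁺(aq) + 2 PO₄³⁻(aq)
With molar solubility s: [Sr²⁺] = 3s, [PO₄³⁻] = 2s.
Ksp = [Sr²⁺]^3[PO₄³⁻]^2 = (3s)^3 · (2s)^2 = 108s^5
108s^5 = 1.9×10⁻²⁸  ⇒  s^5 = 1.8×10⁻³⁰
s = (1.8×10⁻³⁰)^(1/5) = 1.1×10⁻⁶ M

1.1×10⁻⁶ M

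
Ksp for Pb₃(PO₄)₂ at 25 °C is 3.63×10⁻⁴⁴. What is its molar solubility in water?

8.04×10⁻¹⁰ M

Pb₃(PO₄)₂(s) ⇌ 3 Pb²⁺(aq) + 2 PO₄³⁻(aq)
If s mol/L of Pb₃(PO₄)₂ dissolves, [Pb²⁺] = 3s and [PO₄³⁻] = 2s.
Ksp = [Pb²⁺]^3[PO₄³⁻]^2 = (3s)^3 · (2s)^2 = 108s^5
108s^5 = 3.63×10⁻⁴⁴  ⇒  s^5 = 3.36×10⁻⁴⁶
Taking the 5th root, s = 8.04×10⁻¹⁰ mol L⁻¹.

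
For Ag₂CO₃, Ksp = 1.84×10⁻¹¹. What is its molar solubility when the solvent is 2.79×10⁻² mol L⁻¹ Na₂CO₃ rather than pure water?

1.28×10⁻⁵ M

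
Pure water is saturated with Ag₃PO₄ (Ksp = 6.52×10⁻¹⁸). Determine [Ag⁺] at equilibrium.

Ag₃PO₄(s) ⇌ 3 Ag⁺(aq) + PO₄³⁻(aq)
With molar solubility s: [Ag⁺] = 3s, [PO₄³⁻] = s.
Ksp = [Ag⁺]^3[PO₄³⁻] = (3s)^3 · s = 27s^4 = 6.52×10⁻¹⁸
s = 2.22×10⁻⁵ mol/L
[Ag⁺] = 3s = 6.65×10⁻⁵ mol/L

6.65×10⁻⁵ M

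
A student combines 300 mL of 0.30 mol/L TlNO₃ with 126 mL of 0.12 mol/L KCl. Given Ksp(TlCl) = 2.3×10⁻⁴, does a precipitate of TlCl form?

After mixing, V = 300 mL + 126 mL = 426 mL.
[Tl⁺] = (0.30)(300)/426 = 0.21 mol/L
[Cl⁻] = (0.12)(126)/426 = 3.5×10⁻² mol/L
Q = [Tl⁺][Cl⁻] = 7.5×10⁻³
Because Q > Ksp (7.5×10⁻³ vs 2.3×10⁻⁴), a precipitate of TlCl forms.

Yes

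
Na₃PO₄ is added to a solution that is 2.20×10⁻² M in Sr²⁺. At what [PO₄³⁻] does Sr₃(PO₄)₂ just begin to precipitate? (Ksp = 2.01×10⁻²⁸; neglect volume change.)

4.34×10⁻¹² M

Each salt precipitates once Q = Ksp for that salt.
Sr₃(PO₄)₂(s) ⇌ 3 Sr²⁺(aq) + 2 PO₄³⁻(aq)
Ksp = [Sr²⁺]^3[PO₄³⁻]^2 = [PO₄³⁻]^2(2.20×10⁻²)^3
[PO₄³⁻]^2 = 2.01×10⁻²⁸ / (2.20×10⁻²)^3 = 1.89×10⁻²³
[PO₄³⁻] = 4.34×10⁻¹² M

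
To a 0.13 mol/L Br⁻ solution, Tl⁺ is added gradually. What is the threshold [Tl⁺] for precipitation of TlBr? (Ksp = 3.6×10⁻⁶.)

Precipitation begins when Q = Ksp.
TlBr(s) ⇌ Tl⁺(aq) + Br⁻(aq)
Ksp = [Tl⁺][Br⁻] = [Tl⁺](0.13)
[Tl⁺] = 3.6×10⁻⁶ / (0.13) = 2.8×10⁻⁵
[Tl⁺] = 2.8×10⁻⁵ mol/L

2.8×10⁻⁵ M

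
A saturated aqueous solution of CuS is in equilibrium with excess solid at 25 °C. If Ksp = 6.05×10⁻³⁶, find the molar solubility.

CuS(s) ⇌ Cu²⁺(aq) + S²⁻(aq)
Let s be the molar solubility. Then [Cu²⁺] = s and [S²⁻] = s.
Ksp = [Cu²⁺][S²⁻] = s · s = s^2
s^2 = 6.05×10⁻³⁶
s = (6.05×10⁻³⁶)^(1/2) = 2.46×10⁻¹⁸ mol L⁻¹

2.46×10⁻¹⁸ M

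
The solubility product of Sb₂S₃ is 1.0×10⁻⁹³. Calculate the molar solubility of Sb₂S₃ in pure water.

9.8×10⁻²⁰ M

Sb₂S₃(s) ⇌ 2 Sb³⁺(aq) + 3 S²⁻(aq)
Call the molar solubility s, so that [Sb³⁺] = 2s and [S²⁻] = 3s.
Ksp = [Sb³⁺]^2[S²⁻]^3 = (2s)^2 · (3s)^3 = 108s^5
108s^5 = 1.0×10⁻⁹³  ⇒  s^5 = 9.3×10⁻⁹⁶
s = (9.3×10⁻⁹⁶)^(1/5) = 9.8×10⁻²⁰ M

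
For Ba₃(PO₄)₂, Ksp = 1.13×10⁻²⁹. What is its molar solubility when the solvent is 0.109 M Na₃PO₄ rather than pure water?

3.28×10⁻¹⁰ M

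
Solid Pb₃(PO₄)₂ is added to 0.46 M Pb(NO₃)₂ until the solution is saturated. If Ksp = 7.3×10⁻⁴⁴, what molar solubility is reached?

4.3×10⁻²² M

Pb₃(PO₄)₂(s) ⇌ 3 Pb²⁺(aq) + 2 PO₄³⁻(aq)
With Pb²⁺ already at 0.46 M and s small, take [Pb²⁺] ≈ 0.46 M and [PO₄³⁻] = 2s.
Ksp = [Pb²⁺]^3[PO₄³⁻]^2 = (0.46)^3(2s)^2
(2s)^2 = 7.3×10⁻⁴⁴ / (0.46)^3 = 7.5×10⁻⁴³
s = 4.3×10⁻²² M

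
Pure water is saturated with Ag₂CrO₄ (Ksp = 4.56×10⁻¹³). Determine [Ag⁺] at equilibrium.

Ag₂CrO₄(s) ⇌ 2 Ag⁺(aq) + CrO₄²⁻(aq)
If s mol/L of Ag₂CrO₄ dissolves, [Ag⁺] = 2s and [CrO₄²⁻] = s.
Ksp = [Ag⁺]^2[CrO₄²⁻] = (2s)^2 · s = 4s^3 = 4.56×10⁻¹³
s = 4.85×10⁻⁵ mol L⁻¹
[Ag⁺] = 2s = 9.70×10⁻⁵ mol L⁻¹

9.70×10⁻⁵ M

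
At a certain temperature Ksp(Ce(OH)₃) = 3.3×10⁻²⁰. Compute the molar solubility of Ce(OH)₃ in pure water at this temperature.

Ce(OH)₃(s) ⇌ Ce³⁺(aq) + 3 OH⁻(aq)
With molar solubility s: [Ce³⁺] = s, [OH⁻] = 3s.
Ksp = [Ce³⁺][OH⁻]^3 = s · (3s)^3 = 27s^4
27s^4 = 3.3×10⁻²⁰  ⇒  s^4 = 1.2×10⁻²¹
s = 5.9×10⁻⁶ M

5.9×10⁻⁶ M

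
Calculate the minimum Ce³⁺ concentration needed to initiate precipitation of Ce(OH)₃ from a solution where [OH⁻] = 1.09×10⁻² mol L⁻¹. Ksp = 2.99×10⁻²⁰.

A salt starts to precipitate once the ion product Q reaches its Ksp.
Ce(OH)₃(s) ⇌ Ce³⁺(aq) + 3 OH⁻(aq)
Ksp = [Ce³⁺][OH⁻]^3 = [Ce³⁺](1.09×10⁻²)^3
[Ce³⁺] = 2.99×10⁻²⁰ / (1.09×10⁻²)^3 = 2.31×10⁻¹⁴
[Ce³⁺] = 2.31×10⁻¹⁴ mol L⁻¹

2.31×10⁻¹⁴ M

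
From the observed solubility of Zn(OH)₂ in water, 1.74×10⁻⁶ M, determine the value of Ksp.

Zn(OH)₂(s) ⇌ Zn²⁺(aq) + 2 OH⁻(aq)
Call the molar solubility s, so that [Zn²⁺] = s and [OH⁻] = 2s.
Ksp = [Zn²⁺][OH⁻]^2 = s · (2s)^2 = 4s^3
Ksp = 4 × (1.74×10⁻⁶)^3 = 2.11×10⁻¹⁷

Ksp = 2.11×10⁻¹⁷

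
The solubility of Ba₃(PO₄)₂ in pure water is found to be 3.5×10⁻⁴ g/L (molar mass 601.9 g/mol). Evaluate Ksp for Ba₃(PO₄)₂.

Ksp = 7.2×10⁻³⁰

s = (3.5×10⁻⁴ g L⁻¹)/(601.9 g mol⁻¹) = 5.815×10⁻⁷ M
Ba₃(PO₄)₂(s) ⇌ 3 Ba²⁺(aq) + 2 PO₄³⁻(aq)
If s mol/L of Ba₃(PO₄)₂ dissolves, [Ba²⁺] = 3s and [PO₄³⁻] = 2s.
Ksp = [Ba²⁺]^3[PO₄³⁻]^2 = (3s)^3 · (2s)^2 = 108s^5
Ksp = 108 × (5.815×10⁻⁷)^5 = 7.2×10⁻³⁰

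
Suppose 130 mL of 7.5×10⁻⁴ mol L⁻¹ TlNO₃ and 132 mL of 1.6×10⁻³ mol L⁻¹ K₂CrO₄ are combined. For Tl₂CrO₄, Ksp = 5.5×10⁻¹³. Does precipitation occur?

Total volume after mixing = 130 + 132 = 262 mL.
[Tl⁺] = (7.5×10⁻⁴)(130)/262 = 3.7×10⁻⁴ mol L⁻¹
[CrO₄²⁻] = (1.6×10⁻³)(132)/262 = 8.1×10⁻⁴ mol L⁻¹
Q = [Tl⁺]^2[CrO₄²⁻] = 1.1×10⁻¹⁰
Since Q (1.1×10⁻¹⁰) exceeds Ksp (5.5×10⁻¹³), Tl₂CrO₄ will precipitate.

Yes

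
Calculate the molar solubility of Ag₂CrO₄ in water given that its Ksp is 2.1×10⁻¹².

Ag₂CrO₄(s) ⇌ 2 Ag⁺(aq) + CrO₄²⁻(aq)
Let s be the molar solubility. Then [Ag⁺] = 2s and [CrO₄²⁻] = s.
Ksp = [Ag⁺]^2[CrO₄²⁻] = (2s)^2 · s = 4s^3
4s^3 = 2.1×10⁻¹²  ⇒  s^3 = 5.3×10⁻¹³
s = 8.1×10⁻⁵ mol/L

8.1×10⁻⁵ M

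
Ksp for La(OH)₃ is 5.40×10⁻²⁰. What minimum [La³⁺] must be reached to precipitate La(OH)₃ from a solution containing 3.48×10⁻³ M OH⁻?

Each salt precipitates once Q = Ksp for that salt.
La(OH)₃(s) ⇌ La³⁺(aq) + 3 OH⁻(aq)
Ksp = [La³⁺][OH⁻]^3 = [La³⁺](3.48×10⁻³)^3
[La³⁺] = 5.40×10⁻²⁰ / (3.48×10⁻³)^3 = 1.28×10⁻¹²
[La³⁺] = 1.28×10⁻¹² M

1.28×10⁻¹² M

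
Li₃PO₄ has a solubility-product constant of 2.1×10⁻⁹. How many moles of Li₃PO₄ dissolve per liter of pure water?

Li₃PO₄(s) ⇌ 3 Li⁺(aq) + PO₄³⁻(aq)
If s mol/L of Li₃PO₄ dissolves, [Li⁺] = 3s and [PO₄³⁻] = s.
Ksp = [Li⁺]^3[PO₄³⁻] = (3s)^3 · s = 27s^4
27s^4 = 2.1×10⁻⁹  ⇒  s^4 = 7.8×10⁻¹¹
Taking the 4th root, s = 3.0×10⁻³ M.

3.0×10⁻³ M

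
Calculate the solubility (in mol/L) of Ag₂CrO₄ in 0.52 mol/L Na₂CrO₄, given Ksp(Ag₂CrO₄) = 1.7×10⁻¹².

9.0×10⁻⁷ M

Ag₂CrO₄(s) ⇌ 2 Ag⁺(aq) + CrO₄²⁻(aq)
The solution already contains CrO₄²⁻ at 0.52 mol/L. Let s be the molar solubility of Ag₂CrO₄.
[CrO₄²⁻] ≈ 0.52 mol/L (common ion dominates); [Ag⁺] = 2s.
Ksp = [Ag⁺]^2[CrO₄²⁻] = (2s)^2(0.52)
(2s)^2 = 1.7×10⁻¹² / (0.52) = 3.3×10⁻¹²
s = 9.0×10⁻⁷ mol/L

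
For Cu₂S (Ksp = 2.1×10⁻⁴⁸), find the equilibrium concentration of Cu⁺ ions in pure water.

Cu₂S(s) ⇌ 2 Cu⁺(aq) + S²⁻(aq)
Let s be the molar solubility. Then [Cu⁺] = 2s and [S²⁻] = s.
Ksp = [Cu⁺]^2[S²⁻] = (2s)^2 · s = 4s^3 = 2.1×10⁻⁴⁸
s = 8.1×10⁻¹⁷ mol/L
[Cu⁺] = 2s = 1.6×10⁻¹⁶ mol/L

1.6×10⁻¹⁶ M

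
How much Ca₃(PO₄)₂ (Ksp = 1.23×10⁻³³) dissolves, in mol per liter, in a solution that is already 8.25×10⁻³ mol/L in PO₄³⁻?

8.75×10⁻¹¹ M

Ca₃(PO₄)₂(s) ⇌ 3 Ca²⁺(aq) + 2 PO₄³⁻(aq)
The solution already contains PO₄³⁻ at 8.25×10⁻³ mol/L. Let s be the molar solubility of Ca₃(PO₄)₂.
[PO₄³⁻] ≈ 8.25×10⁻³ mol/L (common ion dominates); [Ca²⁺] = 3s.
Ksp = [Ca²⁺]^3[PO₄³⁻]^2 = (3s)^3(8.25×10⁻³)^2
(3s)^3 = 1.23×10⁻³³ / (8.25×10⁻³)^2 = 1.81×10⁻²⁹
s = 8.75×10⁻¹¹ mol/L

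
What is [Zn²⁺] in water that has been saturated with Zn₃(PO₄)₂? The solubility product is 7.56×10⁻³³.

4.43×10⁻⁷ M

Zn₃(PO₄)₂(s) ⇌ 3 Zn²⁺(aq) + 2 PO₄³⁻(aq)
For each mole of Zn₃(PO₄)₂ that dissolves per liter, [Zn²⁺] = 3s and [PO₄³⁻] = 2s; let s denote this solubility.
Ksp = [Zn²⁺]^3[PO₄³⁻]^2 = (3s)^3 · (2s)^2 = 108s^5 = 7.56×10⁻³³
s = 1.48×10⁻⁷ M
[Zn²⁺] = 3s = 4.43×10⁻⁷ M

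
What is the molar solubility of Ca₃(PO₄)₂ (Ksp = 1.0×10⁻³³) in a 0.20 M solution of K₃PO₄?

Ca₃(PO₄)₂(s) ⇌ 3 Ca²⁺(aq) + 2 PO₄³⁻(aq)
Let s be the solubility of Ca₃(PO₄)₂ here. The common ion gives [PO₄³⁻] ≈ 0.20 M, and [Ca²⁺] = 3s.
Ksp = [Ca²⁺]^3[PO₄³⁻]^2 = (3s)^3(0.20)^2
(3s)^3 = 1.0×10⁻³³ / (0.20)^2 = 2.5×10⁻³²
s = 9.7×10⁻¹² M

9.7×10⁻¹² M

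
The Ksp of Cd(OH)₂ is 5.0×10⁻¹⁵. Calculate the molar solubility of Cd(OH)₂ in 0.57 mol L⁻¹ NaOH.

1.5×10⁻¹⁴ M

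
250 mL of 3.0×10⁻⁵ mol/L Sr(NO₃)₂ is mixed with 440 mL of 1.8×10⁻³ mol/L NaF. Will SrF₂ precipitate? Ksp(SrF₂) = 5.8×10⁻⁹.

After mixing, V = 250 mL + 440 mL = 690 mL.
[Sr²⁺] = (3.0×10⁻⁵)(250)/690 = 1.1×10⁻⁵ mol/L
[F⁻] = (1.8×10⁻³)(440)/690 = 1.1×10⁻³ mol/L
Q = [Sr²⁺][F⁻]^2 = 1.4×10⁻¹¹
Q = 1.4×10⁻¹¹ < Ksp = 5.8×10⁻⁹, so the solution is unsaturated and no precipitate forms.

No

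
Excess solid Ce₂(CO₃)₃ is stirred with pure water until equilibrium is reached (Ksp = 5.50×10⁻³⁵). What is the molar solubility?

Ce₂(CO₃)₃(s) ⇌ 2 Ce³⁺(aq) + 3 CO₃²⁻(aq)
For each mole of Ce₂(CO₃)₃ that dissolves per liter, [Ce³⁺] = 2s and [CO₃²⁻] = 3s; let s denote this solubility.
Ksp = [Ce³⁺]^2[CO₃²⁻]^3 = (2s)^2 · (3s)^3 = 108s^5
108s^5 = 5.50×10⁻³⁵  ⇒  s^5 = 5.09×10⁻³⁷
s = 5.51×10⁻⁸ mol L⁻¹

5.51×10⁻⁸ M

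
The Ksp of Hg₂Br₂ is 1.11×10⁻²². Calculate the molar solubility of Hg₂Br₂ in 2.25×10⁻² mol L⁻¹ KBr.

2.19×10⁻¹⁹ M

Hg₂Br₂(s) ⇌ Hg₂²⁺(aq) + 2 Br⁻(aq)
Let s be the solubility of Hg₂Br₂ here. The common ion gives [Br⁻] ≈ 2.25×10⁻² mol L⁻¹, and [Hg₂²⁺] = s.
Ksp = [Hg₂²⁺][Br⁻]^2 = s(2.25×10⁻²)^2
s = 1.11×10⁻²² / (2.25×10⁻²)^2 = 2.19×10⁻¹⁹
s = 2.19×10⁻¹⁹ mol L⁻¹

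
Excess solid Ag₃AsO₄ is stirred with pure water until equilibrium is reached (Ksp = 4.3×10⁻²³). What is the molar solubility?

1.1×10⁻⁶ M

Ag₃AsO₄(s) ⇌ 3 Ag⁺(aq) + AsO₄³⁻(aq)
If s mol/L of Ag₃AsO₄ dissolves, [Ag⁺] = 3s and [AsO₄³⁻] = s.
Ksp = [Ag⁺]^3[AsO₄³⁻] = (3s)^3 · s = 27s^4
27s^4 = 4.3×10⁻²³  ⇒  s^4 = 1.6×10⁻²⁴
s = (1.6×10⁻²⁴)^(1/4) = 1.1×10⁻⁶ mol L⁻¹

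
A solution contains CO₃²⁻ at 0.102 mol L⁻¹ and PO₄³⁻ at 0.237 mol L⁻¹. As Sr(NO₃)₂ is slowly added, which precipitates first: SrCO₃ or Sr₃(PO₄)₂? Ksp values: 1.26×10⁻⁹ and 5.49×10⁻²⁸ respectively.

A salt starts to precipitate once the ion product Q reaches its Ksp.
For SrCO₃: [Sr²⁺] = (Ksp/[CO₃²⁻]) = 1.24×10⁻⁸ mol L⁻¹
For Sr₃(PO₄)₂: [Sr²⁺] = (Ksp/[PO₄³⁻]^2)^(1/3) = 2.14×10⁻⁹ mol L⁻¹
Since Sr₃(PO₄)₂ needs less Sr²⁺ to reach saturation, it precipitates first.

Sr₃(PO₄)₂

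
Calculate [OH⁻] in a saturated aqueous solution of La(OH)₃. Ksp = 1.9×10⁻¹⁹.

La(OH)₃(s) ⇌ La³⁺(aq) + 3 OH⁻(aq)
Let s be the molar solubility. Then [La³⁺] = s and [OH⁻] = 3s.
Ksp = [La³⁺][OH⁻]^3 = s · (3s)^3 = 27s^4 = 1.9×10⁻¹⁹
s = 9.2×10⁻⁶ mol L⁻¹
[OH⁻] = 3s = 2.7×10⁻⁵ mol L⁻¹

2.7×10⁻⁵ M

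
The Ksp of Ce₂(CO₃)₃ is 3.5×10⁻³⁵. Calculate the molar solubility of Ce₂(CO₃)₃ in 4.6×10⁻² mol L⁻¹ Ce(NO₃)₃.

8.5×10⁻¹² M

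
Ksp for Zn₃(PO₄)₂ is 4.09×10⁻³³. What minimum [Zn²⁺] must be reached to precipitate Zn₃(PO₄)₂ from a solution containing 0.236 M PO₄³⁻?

4.19×10⁻¹¹ M

Precipitation begins when Q = Ksp.
Zn₃(PO₄)₂(s) ⇌ 3 Zn²⁺(aq) + 2 PO₄³⁻(aq)
Ksp = [Zn²⁺]^3[PO₄³⁻]^2 = [Zn²⁺]^3(0.236)^2
[Zn²⁺]^3 = 4.09×10⁻³³ / (0.236)^2 = 7.34×10⁻³²
[Zn²⁺] = 4.19×10⁻¹¹ M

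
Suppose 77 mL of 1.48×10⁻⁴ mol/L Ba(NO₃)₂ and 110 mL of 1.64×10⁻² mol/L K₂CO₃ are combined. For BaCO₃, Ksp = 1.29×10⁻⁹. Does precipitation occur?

Yes

Total volume after mixing = 77 + 110 = 187 mL.
[Ba²⁺] = (1.48×10⁻⁴)(77)/187 = 6.09×10⁻⁵ mol/L
[CO₃²⁻] = (1.64×10⁻²)(110)/187 = 9.65×10⁻³ mol/L
Q = [Ba²⁺][CO₃²⁻] = 5.88×10⁻⁷
Since Q (5.88×10⁻⁷) exceeds Ksp (1.29×10⁻⁹), BaCO₃ will precipitate.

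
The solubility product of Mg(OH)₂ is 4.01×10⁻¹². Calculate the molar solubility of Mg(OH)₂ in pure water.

1.00×10⁻⁴ M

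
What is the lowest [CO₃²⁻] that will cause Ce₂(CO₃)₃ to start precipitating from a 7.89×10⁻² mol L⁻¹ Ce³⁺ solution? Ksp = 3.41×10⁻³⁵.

1.76×10⁻¹¹ M

Each salt precipitates once Q = Ksp for that salt.
Ce₂(CO₃)₃(s) ⇌ 2 Ce³⁺(aq) + 3 CO₃²⁻(aq)
Ksp = [Ce³⁺]^2[CO₃²⁻]^3 = [CO₃²⁻]^3(7.89×10⁻²)^2
[CO₃²⁻]^3 = 3.41×10⁻³⁵ / (7.89×10⁻²)^2 = 5.48×10⁻³³
[CO₃²⁻] = 1.76×10⁻¹¹ mol L⁻¹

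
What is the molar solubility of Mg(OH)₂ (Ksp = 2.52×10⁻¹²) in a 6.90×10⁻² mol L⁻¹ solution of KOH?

Mg(OH)₂(s) ⇌ Mg²⁺(aq) + 2 OH⁻(aq)
OH⁻ is already present at 6.90×10⁻² mol L⁻¹. If s mol/L of Mg(OH)₂ dissolves, [Mg²⁺] = s while [OH⁻] ≈ 6.90×10⁻² mol L⁻¹.
Ksp = [Mg²⁺][OH⁻]^2 = s(6.90×10⁻²)^2
s = 2.52×10⁻¹² / (6.90×10⁻²)^2 = 5.29×10⁻¹⁰
s = 5.29×10⁻¹⁰ mol L⁻¹

5.29×10⁻¹⁰ M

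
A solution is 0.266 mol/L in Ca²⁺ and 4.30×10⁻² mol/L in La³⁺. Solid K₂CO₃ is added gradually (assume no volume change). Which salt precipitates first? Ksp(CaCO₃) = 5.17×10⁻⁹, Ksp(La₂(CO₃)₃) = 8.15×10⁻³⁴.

La₂(CO₃)₃

Precipitation begins when Q = Ksp.
For CaCO₃: [CO₃²⁻] = (Ksp/[Ca²⁺]) = 1.94×10⁻⁸ mol/L
For La₂(CO₃)₃: [CO₃²⁻] = (Ksp/[La³⁺]^2)^(1/3) = 7.61×10⁻¹¹ mol/L
La₂(CO₃)₃ requires the lower [CO₃²⁻], so it precipitates first.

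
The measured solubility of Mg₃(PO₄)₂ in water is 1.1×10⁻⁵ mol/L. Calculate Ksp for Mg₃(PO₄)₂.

Mg₃(PO₄)₂(s) ⇌ 3 Mg²⁺(aq) + 2 PO₄³⁻(aq)
Call the molar solubility s, so that [Mg²⁺] = 3s and [PO₄³⁻] = 2s.
Ksp = [Mg²⁺]^3[PO₄³⁻]^2 = (3s)^3 · (2s)^2 = 108s^5
Ksp = 108 × (1.1×10⁻⁵)^5 = 1.7×10⁻²³

Ksp = 1.7×10⁻²³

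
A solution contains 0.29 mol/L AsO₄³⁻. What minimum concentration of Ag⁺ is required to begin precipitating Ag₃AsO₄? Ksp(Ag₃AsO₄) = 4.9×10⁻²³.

5.5×10⁻⁸ M

Each salt precipitates once Q = Ksp for that salt.
Ag₃AsO₄(s) ⇌ 3 Ag⁺(aq) + AsO₄³⁻(aq)
Ksp = [Ag⁺]^3[AsO₄³⁻] = [Ag⁺]^3(0.29)
[Ag⁺]^3 = 4.9×10⁻²³ / (0.29) = 1.7×10⁻²²
[Ag⁺] = 5.5×10⁻⁸ mol/L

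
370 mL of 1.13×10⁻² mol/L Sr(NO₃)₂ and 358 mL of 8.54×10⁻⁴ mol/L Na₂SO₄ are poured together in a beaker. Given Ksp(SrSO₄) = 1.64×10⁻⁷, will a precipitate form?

The combined volume is 728 mL.
[Sr²⁺] = (1.13×10⁻²)(370)/728 = 5.74×10⁻³ mol/L
[SO₄²⁻] = (8.54×10⁻⁴)(358)/728 = 4.20×10⁻⁴ mol/L
Q = [Sr²⁺][SO₄²⁻] = 2.41×10⁻⁶
Because Q > Ksp (2.41×10⁻⁶ vs 1.64×10⁻⁷), a precipitate of SrSO₄ forms.

Yes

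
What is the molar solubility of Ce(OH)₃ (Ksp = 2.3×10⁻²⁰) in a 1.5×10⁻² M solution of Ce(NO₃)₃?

Ce(OH)₃(s) ⇌ Ce³⁺(aq) + 3 OH⁻(aq)
Let s be the solubility of Ce(OH)₃ here. The common ion gives [Ce³⁺] ≈ 1.5×10⁻² M, and [OH⁻] = 3s.
Ksp = [Ce³⁺][OH⁻]^3 = (1.5×10⁻²)(3s)^3
(3s)^3 = 2.3×10⁻²⁰ / (1.5×10⁻²) = 1.5×10⁻¹⁸
s = 3.8×10⁻⁷ M

3.8×10⁻⁷ M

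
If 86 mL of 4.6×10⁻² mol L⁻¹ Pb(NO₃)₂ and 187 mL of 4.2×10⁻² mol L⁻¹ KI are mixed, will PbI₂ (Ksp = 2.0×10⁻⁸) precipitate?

The combined volume is 273 mL.
[Pb²⁺] = (4.6×10⁻²)(86)/273 = 1.4×10⁻² mol L⁻¹
[I⁻] = (4.2×10⁻²)(187)/273 = 2.9×10⁻² mol L⁻¹
Q = [Pb²⁺][I⁻]^2 = 1.2×10⁻⁵
Q = 1.2×10⁻⁵ > Ksp = 2.0×10⁻⁸, so the solution is supersaturated and PbI₂ precipitates.

Yes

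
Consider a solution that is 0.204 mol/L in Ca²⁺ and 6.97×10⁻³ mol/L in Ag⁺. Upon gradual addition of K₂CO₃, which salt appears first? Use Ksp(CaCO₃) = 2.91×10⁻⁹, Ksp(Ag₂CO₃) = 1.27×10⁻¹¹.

CaCO₃

The threshold for precipitation is Q = Ksp.
For CaCO₃: [CO₃²⁻] = (Ksp/[Ca²⁺]) = 1.43×10⁻⁸ mol/L
For Ag₂CO₃: [CO₃²⁻] = (Ksp/[Ag⁺]^2) = 2.61×10⁻⁷ mol/L
Since CaCO₃ needs less CO₃²⁻ to reach saturation, it precipitates first.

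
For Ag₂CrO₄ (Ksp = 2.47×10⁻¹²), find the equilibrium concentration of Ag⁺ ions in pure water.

Ag₂CrO₄(s) ⇌ 2 Ag⁺(aq) + CrO₄²⁻(aq)
With molar solubility s: [Ag⁺] = 2s, [CrO₄²⁻] = s.
Ksp = [Ag⁺]^2[CrO₄²⁻] = (2s)^2 · s = 4s^3 = 2.47×10⁻¹²
s = 8.52×10⁻⁵ mol L⁻¹
[Ag⁺] = 2s = 1.70×10⁻⁴ mol L⁻¹

1.70×10⁻⁴ M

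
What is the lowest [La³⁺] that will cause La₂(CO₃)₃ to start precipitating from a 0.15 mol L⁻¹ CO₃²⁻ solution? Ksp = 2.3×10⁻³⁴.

Precipitation begins when Q = Ksp.
La₂(CO₃)₃(s) ⇌ 2 La³⁺(aq) + 3 CO₃²⁻(aq)
Ksp = [La³⁺]^2[CO₃²⁻]^3 = [La³⁺]^2(0.15)^3
[La³⁺]^2 = 2.3×10⁻³⁴ / (0.15)^3 = 6.8×10⁻³²
[La³⁺] = 2.6×10⁻¹⁶ mol L⁻¹

2.6×10⁻¹⁶ M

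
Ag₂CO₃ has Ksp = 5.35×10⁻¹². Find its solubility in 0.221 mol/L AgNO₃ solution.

Ag₂CO₃(s) ⇌ 2 Ag⁺(aq) + CO₃²⁻(aq)
Let s be the solubility of Ag₂CO₃ here. The common ion gives [Ag⁺] ≈ 0.221 mol/L, and [CO₃²⁻] = s.
Ksp = [Ag⁺]^2[CO₃²⁻] = (0.221)^2s
s = 5.35×10⁻¹² / (0.221)^2 = 1.10×10⁻¹⁰
s = 1.10×10⁻¹⁰ mol/L

1.10×10⁻¹⁰ M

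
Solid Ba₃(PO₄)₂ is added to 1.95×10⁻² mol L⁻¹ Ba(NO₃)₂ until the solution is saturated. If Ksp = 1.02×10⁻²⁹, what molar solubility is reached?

5.86×10⁻¹³ M

Ba₃(PO₄)₂(s) ⇌ 3 Ba²⁺(aq) + 2 PO₄³⁻(aq)
Let s be the solubility of Ba₃(PO₄)₂ here. The common ion gives [Ba²⁺] ≈ 1.95×10⁻² mol L⁻¹, and [PO₄³⁻] = 2s.
Ksp = [Ba²⁺]^3[PO₄³⁻]^2 = (1.95×10⁻²)^3(2s)^2
(2s)^2 = 1.02×10⁻²⁹ / (1.95×10⁻²)^3 = 1.38×10⁻²⁴
s = 5.86×10⁻¹³ mol L⁻¹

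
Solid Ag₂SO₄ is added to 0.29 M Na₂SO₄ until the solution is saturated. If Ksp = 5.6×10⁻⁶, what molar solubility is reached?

2.2×10⁻³ M

Ag₂SO₄(s) ⇌ 2 Ag⁺(aq) + SO₄²⁻(aq)
SO₄²⁻ is already present at 0.29 M. If s mol/L of Ag₂SO₄ dissolves, [Ag⁺] = 2s while [SO₄²⁻] ≈ 0.29 M.
Ksp = [Ag⁺]^2[SO₄²⁻] = (2s)^2(0.29)
(2s)^2 = 5.6×10⁻⁶ / (0.29) = 1.9×10⁻⁵
s = 2.2×10⁻³ M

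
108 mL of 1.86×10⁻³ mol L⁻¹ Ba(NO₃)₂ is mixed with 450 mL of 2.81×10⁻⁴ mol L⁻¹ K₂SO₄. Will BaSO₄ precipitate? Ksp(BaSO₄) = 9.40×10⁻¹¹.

Total volume after mixing = 108 + 450 = 558 mL.
[Ba²⁺] = (1.86×10⁻³)(108)/558 = 3.60×10⁻⁴ mol L⁻¹
[SO₄²⁻] = (2.81×10⁻⁴)(450)/558 = 2.27×10⁻⁴ mol L⁻¹
Q = [Ba²⁺][SO₄²⁻] = 8.16×10⁻⁸
Q = 8.16×10⁻⁸ > Ksp = 9.40×10⁻¹¹, so the solution is supersaturated and BaSO₄ precipitates.

Yes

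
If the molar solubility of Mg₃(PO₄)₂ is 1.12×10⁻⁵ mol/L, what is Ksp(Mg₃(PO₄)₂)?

Ksp = 1.90×10⁻²³

Mg₃(PO₄)₂(s) ⇌ 3 Mg²⁺(aq) + 2 PO₄³⁻(aq)
For each mole of Mg₃(PO₄)₂ that dissolves per liter, [Mg²⁺] = 3s and [PO₄³⁻] = 2s; let s denote this solubility.
Ksp = [Mg²⁺]^3[PO₄³⁻]^2 = (3s)^3 · (2s)^2 = 108s^5
Ksp = 108 × (1.12×10⁻⁵)^5 = 1.90×10⁻²³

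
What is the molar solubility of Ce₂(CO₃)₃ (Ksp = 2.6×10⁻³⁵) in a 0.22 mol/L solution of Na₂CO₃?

Ce₂(CO₃)₃(s) ⇌ 2 Ce³⁺(aq) + 3 CO₃²⁻(aq)
The solution already contains CO₃²⁻ at 0.22 mol/L. Let s be the molar solubility of Ce₂(CO₃)₃.
[CO₃²⁻] ≈ 0.22 mol/L (common ion dominates); [Ce³⁺] = 2s.
Ksp = [Ce³⁺]^2[CO₃²⁻]^3 = (2s)^2(0.22)^3
(2s)^2 = 2.6×10⁻³⁵ / (0.22)^3 = 2.4×10⁻³³
s = 2.5×10⁻¹⁷ mol/L

2.5×10⁻¹⁷ M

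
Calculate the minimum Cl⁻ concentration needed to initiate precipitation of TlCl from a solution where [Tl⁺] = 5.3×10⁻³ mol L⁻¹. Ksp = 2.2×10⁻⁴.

4.2×10⁻² M

A salt starts to precipitate once the ion product Q reaches its Ksp.
TlCl(s) ⇌ Tl⁺(aq) + Cl⁻(aq)
Ksp = [Tl⁺][Cl⁻] = [Cl⁻](5.3×10⁻³)
[Cl⁻] = 2.2×10⁻⁴ / (5.3×10⁻³) = 4.2×10⁻²
[Cl⁻] = 4.2×10⁻² mol L⁻¹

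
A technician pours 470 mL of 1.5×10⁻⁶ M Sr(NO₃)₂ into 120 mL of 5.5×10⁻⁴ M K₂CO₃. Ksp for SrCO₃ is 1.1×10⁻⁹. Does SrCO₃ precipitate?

Total volume after mixing = 470 + 120 = 590 mL.
[Sr²⁺] = (1.5×10⁻⁶)(470)/590 = 1.2×10⁻⁶ M
[CO₃²⁻] = (5.5×10⁻⁴)(120)/590 = 1.1×10⁻⁴ M
Q = [Sr²⁺][CO₃²⁻] = 1.3×10⁻¹⁰
Since Q (1.3×10⁻¹⁰) is less than Ksp (1.1×10⁻⁹), no SrCO₃ precipitates.

No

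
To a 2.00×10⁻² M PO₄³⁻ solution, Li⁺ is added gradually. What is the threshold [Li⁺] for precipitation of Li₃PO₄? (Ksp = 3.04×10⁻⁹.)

5.34×10⁻³ M

Each salt precipitates once Q = Ksp for that salt.
Li₃PO₄(s) ⇌ 3 Li⁺(aq) + PO₄³⁻(aq)
Ksp = [Li⁺]^3[PO₄³⁻] = [Li⁺]^3(2.00×10⁻²)
[Li⁺]^3 = 3.04×10⁻⁹ / (2.00×10⁻²) = 1.52×10⁻⁷
[Li⁺] = 5.34×10⁻³ M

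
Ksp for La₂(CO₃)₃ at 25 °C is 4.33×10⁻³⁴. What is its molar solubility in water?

La₂(CO₃)₃(s) ⇌ 2 La³⁺(aq) + 3 CO₃²⁻(aq)
For each mole of La₂(CO₃)₃ that dissolves per liter, [La³⁺] = 2s and [CO₃²⁻] = 3s; let s denote this solubility.
Ksp = [La³⁺]^2[CO₃²⁻]^3 = (2s)^2 · (3s)^3 = 108s^5
108s^5 = 4.33×10⁻³⁴  ⇒  s^5 = 4.01×10⁻³⁶
Taking the 5th root, s = 8.33×10⁻⁸ M.

8.33×10⁻⁸ M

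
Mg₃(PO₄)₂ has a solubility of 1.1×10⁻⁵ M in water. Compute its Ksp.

Ksp = 1.7×10⁻²³

Mg₃(PO₄)₂(s) ⇌ 3 Mg²⁺(aq) + 2 PO₄³⁻(aq)
Let s be the molar solubility. Then [Mg²⁺] = 3s and [PO₄³⁻] = 2s.
Ksp = [Mg²⁺]^3[PO₄³⁻]^2 = (3s)^3 · (2s)^2 = 108s^5
Ksp = 108 × (1.1×10⁻⁵)^5 = 1.7×10⁻²³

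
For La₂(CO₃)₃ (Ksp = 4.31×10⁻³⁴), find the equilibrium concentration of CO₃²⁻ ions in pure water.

2.50×10⁻⁷ M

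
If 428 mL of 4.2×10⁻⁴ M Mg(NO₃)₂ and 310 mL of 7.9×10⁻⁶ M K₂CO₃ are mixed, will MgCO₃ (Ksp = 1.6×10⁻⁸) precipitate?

No

The combined volume is 738 mL.
[Mg²⁺] = (4.2×10⁻⁴)(428)/738 = 2.4×10⁻⁴ M
[CO₃²⁻] = (7.9×10⁻⁶)(310)/738 = 3.3×10⁻⁶ M
Q = [Mg²⁺][CO₃²⁻] = 8.1×10⁻¹⁰
Q = 8.1×10⁻¹⁰ < Ksp = 1.6×10⁻⁸, so the solution is unsaturated and no precipitate forms.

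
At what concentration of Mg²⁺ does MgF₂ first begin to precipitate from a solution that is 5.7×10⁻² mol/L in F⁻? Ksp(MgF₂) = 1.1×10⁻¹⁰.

3.4×10⁻⁸ M

A salt starts to precipitate once the ion product Q reaches its Ksp.
MgF₂(s) ⇌ Mg²⁺(aq) + 2 F⁻(aq)
Ksp = [Mg²⁺][F⁻]^2 = [Mg²⁺](5.7×10⁻²)^2
[Mg²⁺] = 1.1×10⁻¹⁰ / (5.7×10⁻²)^2 = 3.4×10⁻⁸
[Mg²⁺] = 3.4×10⁻⁸ mol/L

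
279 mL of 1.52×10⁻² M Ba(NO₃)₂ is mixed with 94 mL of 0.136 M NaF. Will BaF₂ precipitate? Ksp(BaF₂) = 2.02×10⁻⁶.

Yes

The combined volume is 373 mL.
[Ba²⁺] = (1.52×10⁻²)(279)/373 = 1.14×10⁻² M
[F⁻] = (0.136)(94)/373 = 3.43×10⁻² M
Q = [Ba²⁺][F⁻]^2 = 1.34×10⁻⁵
Q = 1.34×10⁻⁵ > Ksp = 2.02×10⁻⁶, so the solution is supersaturated and BaF₂ precipitates.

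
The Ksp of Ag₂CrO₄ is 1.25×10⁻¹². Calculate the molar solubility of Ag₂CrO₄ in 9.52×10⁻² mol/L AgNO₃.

Ag₂CrO₄(s) ⇌ 2 Ag⁺(aq) + CrO₄²⁻(aq)
The solution already contains Ag⁺ at 9.52×10⁻² mol/L. Let s be the molar solubility of Ag₂CrO₄.
[Ag⁺] ≈ 9.52×10⁻² mol/L (common ion dominates); [CrO₄²⁻] = s.
Ksp = [Ag⁺]^2[CrO₄²⁻] = (9.52×10⁻²)^2s
s = 1.25×10⁻¹² / (9.52×10⁻²)^2 = 1.38×10⁻¹⁰
s = 1.38×10⁻¹⁰ mol/L

1.38×10⁻¹⁰ M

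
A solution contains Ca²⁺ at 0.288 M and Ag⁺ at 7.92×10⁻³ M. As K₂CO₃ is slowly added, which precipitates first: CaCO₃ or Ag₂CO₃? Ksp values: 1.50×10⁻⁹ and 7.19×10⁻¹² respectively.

Precipitation begins when Q = Ksp.
For CaCO₃: [CO₃²⁻] = (Ksp/[Ca²⁺]) = 5.21×10⁻⁹ M
For Ag₂CO₃: [CO₃²⁻] = (Ksp/[Ag⁺]^2) = 1.15×10⁻⁷ M
The smaller threshold [CO₃²⁻] is reached first, so CaCO₃ precipitates first.

CaCO₃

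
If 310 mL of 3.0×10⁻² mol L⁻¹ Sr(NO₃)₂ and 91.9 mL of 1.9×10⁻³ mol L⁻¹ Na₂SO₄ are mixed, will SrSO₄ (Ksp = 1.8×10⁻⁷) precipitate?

Yes

The combined volume is 401.9 mL.
[Sr²⁺] = (3.0×10⁻²)(310)/401.9 = 2.3×10⁻² mol L⁻¹
[SO₄²⁻] = (1.9×10⁻³)(91.9)/401.9 = 4.3×10⁻⁴ mol L⁻¹
Q = [Sr²⁺][SO₄²⁻] = 1.0×10⁻⁵
Q = 1.0×10⁻⁵ > Ksp = 1.8×10⁻⁷, so the solution is supersaturated and SrSO₄ precipitates.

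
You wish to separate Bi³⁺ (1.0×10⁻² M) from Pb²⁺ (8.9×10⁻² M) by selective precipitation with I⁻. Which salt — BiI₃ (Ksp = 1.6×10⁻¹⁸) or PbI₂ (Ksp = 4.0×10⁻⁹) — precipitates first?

BiI₃

The threshold for precipitation is Q = Ksp.
For BiI₃: [I⁻] = (Ksp/[Bi³⁺])^(1/3) = 5.4×10⁻⁶ M
For PbI₂: [I⁻] = (Ksp/[Pb²⁺])^(1/2) = 2.1×10⁻⁴ M
The smaller threshold [I⁻] is reached first, so BiI₃ precipitates first.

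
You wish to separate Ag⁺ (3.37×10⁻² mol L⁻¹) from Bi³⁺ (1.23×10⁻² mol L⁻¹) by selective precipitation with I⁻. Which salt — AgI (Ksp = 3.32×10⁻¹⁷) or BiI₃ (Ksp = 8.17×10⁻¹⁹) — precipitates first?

The threshold for precipitation is Q = Ksp.
For AgI: [I⁻] = (Ksp/[Ag⁺]) = 9.85×10⁻¹⁶ mol L⁻¹
For BiI₃: [I⁻] = (Ksp/[Bi³⁺])^(1/3) = 4.05×10⁻⁶ mol L⁻¹
Since AgI needs less I⁻ to reach saturation, it precipitates first.

AgI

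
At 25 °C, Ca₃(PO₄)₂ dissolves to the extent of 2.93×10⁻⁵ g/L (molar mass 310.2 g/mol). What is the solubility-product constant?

Ksp = 8.12×10⁻³⁴

s = (2.93×10⁻⁵ g L⁻¹)/(310.2 g mol⁻¹) = 9.4455×10⁻⁸ M
Ca₃(PO₄)₂(s) ⇌ 3 Ca²⁺(aq) + 2 PO₄³⁻(aq)
Call the molar solubility s, so that [Ca²⁺] = 3s and [PO₄³⁻] = 2s.
Ksp = [Ca²⁺]^3[PO₄³⁻]^2 = (3s)^3 · (2s)^2 = 108s^5
Ksp = 108 × (9.4455×10⁻⁸)^5 = 8.12×10⁻³⁴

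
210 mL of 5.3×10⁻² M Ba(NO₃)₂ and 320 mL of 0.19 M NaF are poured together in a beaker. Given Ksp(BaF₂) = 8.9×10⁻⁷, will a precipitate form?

After mixing, V = 210 mL + 320 mL = 530 mL.
[Ba²⁺] = (5.3×10⁻²)(210)/530 = 2.1×10⁻² M
[F⁻] = (0.19)(320)/530 = 0.11 M
Q = [Ba²⁺][F⁻]^2 = 2.8×10⁻⁴
Because Q > Ksp (2.8×10⁻⁴ vs 8.9×10⁻⁷), a precipitate of BaF₂ forms.

Yes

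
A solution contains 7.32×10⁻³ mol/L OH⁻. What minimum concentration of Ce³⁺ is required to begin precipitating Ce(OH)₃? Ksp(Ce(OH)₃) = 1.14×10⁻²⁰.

2.91×10⁻¹⁴ M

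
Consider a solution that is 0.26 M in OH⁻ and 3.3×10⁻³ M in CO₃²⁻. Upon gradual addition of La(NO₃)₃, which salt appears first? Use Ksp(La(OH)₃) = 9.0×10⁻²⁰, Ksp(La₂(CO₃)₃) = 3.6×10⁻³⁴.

Precipitation begins when Q = Ksp.
For La(OH)₃: [La³⁺] = (Ksp/[OH⁻]^3) = 5.1×10⁻¹⁸ M
For La₂(CO₃)₃: [La³⁺] = (Ksp/[CO₃²⁻]^3)^(1/2) = 1.0×10⁻¹³ M
The smaller threshold [La³⁺] is reached first, so La(OH)₃ precipitates first.

La(OH)₃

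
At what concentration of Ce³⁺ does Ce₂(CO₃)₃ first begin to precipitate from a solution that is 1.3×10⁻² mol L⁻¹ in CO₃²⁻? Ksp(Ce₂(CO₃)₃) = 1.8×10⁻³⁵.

2.9×10⁻¹⁵ M

Precipitation begins when Q = Ksp.
Ce₂(CO₃)₃(s) ⇌ 2 Ce³⁺(aq) + 3 CO₃²⁻(aq)
Ksp = [Ce³⁺]^2[CO₃²⁻]^3 = [Ce³⁺]^2(1.3×10⁻²)^3
[Ce³⁺]^2 = 1.8×10⁻³⁵ / (1.3×10⁻²)^3 = 8.2×10⁻³⁰
[Ce³⁺] = 2.9×10⁻¹⁵ mol L⁻¹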